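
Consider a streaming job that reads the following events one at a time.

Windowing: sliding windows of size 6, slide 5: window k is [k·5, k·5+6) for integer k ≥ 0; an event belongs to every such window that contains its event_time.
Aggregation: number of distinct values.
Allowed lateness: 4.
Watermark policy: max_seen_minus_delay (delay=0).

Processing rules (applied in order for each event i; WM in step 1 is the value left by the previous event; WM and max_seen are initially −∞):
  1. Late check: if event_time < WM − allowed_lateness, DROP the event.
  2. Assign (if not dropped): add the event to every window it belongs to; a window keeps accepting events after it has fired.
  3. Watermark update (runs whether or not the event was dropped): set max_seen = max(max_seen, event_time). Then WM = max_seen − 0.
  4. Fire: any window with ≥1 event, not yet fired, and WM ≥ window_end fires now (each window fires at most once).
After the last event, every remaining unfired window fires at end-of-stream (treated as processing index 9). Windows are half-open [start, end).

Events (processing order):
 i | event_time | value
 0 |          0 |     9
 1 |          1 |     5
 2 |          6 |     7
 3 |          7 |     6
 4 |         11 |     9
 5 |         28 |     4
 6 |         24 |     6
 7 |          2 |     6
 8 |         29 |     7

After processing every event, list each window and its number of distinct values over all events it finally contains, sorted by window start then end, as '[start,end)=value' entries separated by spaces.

[0,6)=2 [5,11)=2 [10,16)=1 [20,26)=1 [25,31)=2

i=0 t=0 v=9: → [0,6); WM=0
i=1 t=1 v=5: → [0,6); WM=1
i=2 t=6 v=7: → [5,11); WM=6; [0,6) fires=2
i=3 t=7 v=6: → [5,11); WM=7
i=4 t=11 v=9: → [10,16); WM=11; [5,11) fires=2
i=5 t=28 v=4: → [25,31); WM=28; [10,16) fires=1
i=6 t=24 v=6: → [20,26); WM=28; [20,26) fires=1
i=7 t=2 v=6: DROP (t<28-4); WM=28
i=8 t=29 v=7: → [25,31); WM=29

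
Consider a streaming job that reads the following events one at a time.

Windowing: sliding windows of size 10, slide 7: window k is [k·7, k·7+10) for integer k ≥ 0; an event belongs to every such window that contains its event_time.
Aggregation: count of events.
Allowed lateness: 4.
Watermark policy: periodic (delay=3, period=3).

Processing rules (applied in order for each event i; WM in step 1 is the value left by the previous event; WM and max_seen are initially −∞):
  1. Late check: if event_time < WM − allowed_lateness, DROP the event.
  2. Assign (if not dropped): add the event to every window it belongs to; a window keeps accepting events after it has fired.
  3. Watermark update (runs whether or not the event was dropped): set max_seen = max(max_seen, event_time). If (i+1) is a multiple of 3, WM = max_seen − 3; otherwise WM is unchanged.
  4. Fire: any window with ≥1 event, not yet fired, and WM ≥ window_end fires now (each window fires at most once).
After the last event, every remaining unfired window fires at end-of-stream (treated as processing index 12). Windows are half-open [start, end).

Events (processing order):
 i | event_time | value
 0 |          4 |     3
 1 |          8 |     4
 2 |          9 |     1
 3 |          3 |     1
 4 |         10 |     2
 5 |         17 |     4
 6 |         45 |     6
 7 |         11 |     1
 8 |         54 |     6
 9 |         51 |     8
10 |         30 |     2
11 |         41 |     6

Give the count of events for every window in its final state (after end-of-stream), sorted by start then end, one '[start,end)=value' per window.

i=0 t=4 v=3: → [0,10); WM=−∞
i=1 t=8 v=4: → [7,17),[0,10); WM=−∞
i=2 t=9 v=1: → [7,17),[0,10); WM=6
i=3 t=3 v=1: → [0,10); WM=6
i=4 t=10 v=2: → [7,17); WM=6
i=5 t=17 v=4: → [14,24); WM=14; [0,10) fires=4
i=6 t=45 v=6: → [42,52); WM=14
i=7 t=11 v=1: → [7,17); WM=14
i=8 t=54 v=6: → [49,59); WM=51; [7,17) fires=4 [14,24) fires=1
i=9 t=51 v=8: → [49,59),[42,52); WM=51
i=10 t=30 v=2: DROP (t<51-4); WM=51
i=11 t=41 v=6: DROP (t<51-4); WM=51

[0,10)=4 [7,17)=4 [14,24)=1 [42,52)=2 [49,59)=2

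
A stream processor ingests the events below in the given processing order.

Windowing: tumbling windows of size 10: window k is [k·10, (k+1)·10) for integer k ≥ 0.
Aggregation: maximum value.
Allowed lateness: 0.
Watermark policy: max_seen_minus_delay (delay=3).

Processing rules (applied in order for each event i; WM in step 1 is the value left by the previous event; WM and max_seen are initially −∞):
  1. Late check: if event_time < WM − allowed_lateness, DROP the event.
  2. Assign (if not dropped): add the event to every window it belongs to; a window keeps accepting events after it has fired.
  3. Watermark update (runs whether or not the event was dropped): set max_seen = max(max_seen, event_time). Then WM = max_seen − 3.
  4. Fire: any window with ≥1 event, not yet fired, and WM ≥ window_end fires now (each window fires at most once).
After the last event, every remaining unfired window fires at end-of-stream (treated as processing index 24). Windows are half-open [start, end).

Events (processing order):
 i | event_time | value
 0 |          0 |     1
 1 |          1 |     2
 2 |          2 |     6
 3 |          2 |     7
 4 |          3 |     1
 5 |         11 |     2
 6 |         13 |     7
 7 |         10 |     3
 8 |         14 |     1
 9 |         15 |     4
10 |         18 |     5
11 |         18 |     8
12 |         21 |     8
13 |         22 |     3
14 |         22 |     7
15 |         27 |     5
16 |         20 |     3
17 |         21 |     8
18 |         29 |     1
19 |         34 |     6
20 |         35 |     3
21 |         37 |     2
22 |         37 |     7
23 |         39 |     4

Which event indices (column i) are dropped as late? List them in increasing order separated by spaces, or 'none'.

16 17

i=0 t=0 v=1: → [0,10); WM=-3
i=1 t=1 v=2: → [0,10); WM=-2
i=2 t=2 v=6: → [0,10); WM=-1
i=3 t=2 v=7: → [0,10); WM=-1
i=4 t=3 v=1: → [0,10); WM=0
i=5 t=11 v=2: → [10,20); WM=8
i=6 t=13 v=7: → [10,20); WM=10; [0,10) fires=7
i=7 t=10 v=3: → [10,20); WM=10
i=8 t=14 v=1: → [10,20); WM=11
i=9 t=15 v=4: → [10,20); WM=12
i=10 t=18 v=5: → [10,20); WM=15
i=11 t=18 v=8: → [10,20); WM=15
i=12 t=21 v=8: → [20,30); WM=18
i=13 t=22 v=3: → [20,30); WM=19
i=14 t=22 v=7: → [20,30); WM=19
i=15 t=27 v=5: → [20,30); WM=24; [10,20) fires=8
i=16 t=20 v=3: DROP (t<24-0); WM=24
i=17 t=21 v=8: DROP (t<24-0); WM=24
i=18 t=29 v=1: → [20,30); WM=26
i=19 t=34 v=6: → [30,40); WM=31; [20,30) fires=8
i=20 t=35 v=3: → [30,40); WM=32
i=21 t=37 v=2: → [30,40); WM=34
i=22 t=37 v=7: → [30,40); WM=34
i=23 t=39 v=4: → [30,40); WM=36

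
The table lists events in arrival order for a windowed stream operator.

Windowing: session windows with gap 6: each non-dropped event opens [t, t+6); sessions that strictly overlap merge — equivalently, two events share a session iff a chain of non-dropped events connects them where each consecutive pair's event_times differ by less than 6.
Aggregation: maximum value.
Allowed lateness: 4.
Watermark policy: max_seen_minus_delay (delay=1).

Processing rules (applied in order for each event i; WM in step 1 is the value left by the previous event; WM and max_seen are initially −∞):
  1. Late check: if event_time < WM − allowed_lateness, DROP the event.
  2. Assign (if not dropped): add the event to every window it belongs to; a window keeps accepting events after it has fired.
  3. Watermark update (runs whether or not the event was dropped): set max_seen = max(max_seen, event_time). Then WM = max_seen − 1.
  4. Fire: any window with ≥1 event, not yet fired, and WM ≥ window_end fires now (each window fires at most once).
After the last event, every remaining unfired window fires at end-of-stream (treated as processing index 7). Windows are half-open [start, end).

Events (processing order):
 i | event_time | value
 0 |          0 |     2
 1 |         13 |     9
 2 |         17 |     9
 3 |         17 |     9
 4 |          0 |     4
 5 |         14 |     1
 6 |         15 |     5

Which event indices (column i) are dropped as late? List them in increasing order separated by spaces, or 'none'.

4

i=0 t=0 v=2: → [0,6); WM=-1
i=1 t=13 v=9: → [13,19); WM=12
i=2 t=17 v=9: → [13,23); WM=16
i=3 t=17 v=9: → [13,23); WM=16
i=4 t=0 v=4: DROP (t<16-4); WM=16
i=5 t=14 v=1: → [13,23); WM=16
i=6 t=15 v=5: → [13,23); WM=16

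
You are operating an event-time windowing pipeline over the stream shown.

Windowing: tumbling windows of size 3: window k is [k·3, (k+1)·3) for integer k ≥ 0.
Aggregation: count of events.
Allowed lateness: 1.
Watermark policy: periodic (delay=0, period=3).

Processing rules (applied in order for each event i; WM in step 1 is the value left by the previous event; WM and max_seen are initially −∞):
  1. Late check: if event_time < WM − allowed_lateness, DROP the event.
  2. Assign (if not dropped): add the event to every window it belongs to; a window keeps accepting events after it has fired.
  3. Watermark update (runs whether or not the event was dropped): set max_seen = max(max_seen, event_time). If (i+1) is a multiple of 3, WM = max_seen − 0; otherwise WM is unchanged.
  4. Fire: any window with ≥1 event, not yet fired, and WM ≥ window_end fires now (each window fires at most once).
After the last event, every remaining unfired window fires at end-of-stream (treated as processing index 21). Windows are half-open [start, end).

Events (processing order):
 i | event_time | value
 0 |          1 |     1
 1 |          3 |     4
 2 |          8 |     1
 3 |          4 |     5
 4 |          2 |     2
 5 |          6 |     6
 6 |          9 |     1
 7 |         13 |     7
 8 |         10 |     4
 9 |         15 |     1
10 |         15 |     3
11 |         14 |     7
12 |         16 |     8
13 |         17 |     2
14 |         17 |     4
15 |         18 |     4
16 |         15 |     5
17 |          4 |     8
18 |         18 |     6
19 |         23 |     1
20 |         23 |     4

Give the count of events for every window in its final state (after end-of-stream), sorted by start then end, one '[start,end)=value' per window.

[0,3)=1 [3,6)=1 [6,9)=1 [9,12)=2 [12,15)=2 [15,18)=5 [18,21)=2 [21,24)=2

i=0 t=1 v=1: → [0,3); WM=−∞
i=1 t=3 v=4: → [3,6); WM=−∞
i=2 t=8 v=1: → [6,9); WM=8; [0,3) fires=1 [3,6) fires=1
i=3 t=4 v=5: DROP (t<8-1); WM=8
i=4 t=2 v=2: DROP (t<8-1); WM=8
i=5 t=6 v=6: DROP (t<8-1); WM=8
i=6 t=9 v=1: → [9,12); WM=8
i=7 t=13 v=7: → [12,15); WM=8
i=8 t=10 v=4: → [9,12); WM=13; [6,9) fires=1 [9,12) fires=2
i=9 t=15 v=1: → [15,18); WM=13
i=10 t=15 v=3: → [15,18); WM=13
i=11 t=14 v=7: → [12,15); WM=15; [12,15) fires=2
i=12 t=16 v=8: → [15,18); WM=15
i=13 t=17 v=2: → [15,18); WM=15
i=14 t=17 v=4: → [15,18); WM=17
i=15 t=18 v=4: → [18,21); WM=17
i=16 t=15 v=5: DROP (t<17-1); WM=17
i=17 t=4 v=8: DROP (t<17-1); WM=18; [15,18) fires=5
i=18 t=18 v=6: → [18,21); WM=18
i=19 t=23 v=1: → [21,24); WM=18
i=20 t=23 v=4: → [21,24); WM=23; [18,21) fires=2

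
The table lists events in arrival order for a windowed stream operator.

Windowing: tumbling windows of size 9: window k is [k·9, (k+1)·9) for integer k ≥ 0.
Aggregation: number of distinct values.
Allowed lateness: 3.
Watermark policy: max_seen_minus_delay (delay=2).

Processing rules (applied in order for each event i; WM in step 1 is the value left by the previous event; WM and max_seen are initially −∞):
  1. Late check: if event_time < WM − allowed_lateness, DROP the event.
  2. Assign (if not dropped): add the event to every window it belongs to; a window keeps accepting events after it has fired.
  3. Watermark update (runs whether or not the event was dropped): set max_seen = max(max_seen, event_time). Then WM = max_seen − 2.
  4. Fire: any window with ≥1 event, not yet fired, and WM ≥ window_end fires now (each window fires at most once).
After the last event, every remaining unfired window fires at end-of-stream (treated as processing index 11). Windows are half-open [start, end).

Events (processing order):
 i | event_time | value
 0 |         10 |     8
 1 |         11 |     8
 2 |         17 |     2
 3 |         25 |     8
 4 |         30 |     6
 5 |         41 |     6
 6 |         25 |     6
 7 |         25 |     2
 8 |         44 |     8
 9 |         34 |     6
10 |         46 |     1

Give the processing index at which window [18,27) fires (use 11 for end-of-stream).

4

i=0 t=10 v=8: → [9,18); WM=8
i=1 t=11 v=8: → [9,18); WM=9
i=2 t=17 v=2: → [9,18); WM=15
i=3 t=25 v=8: → [18,27); WM=23; [9,18) fires=2
i=4 t=30 v=6: → [27,36); WM=28; [18,27) fires=1
i=5 t=41 v=6: → [36,45); WM=39; [27,36) fires=1
i=6 t=25 v=6: DROP (t<39-3); WM=39
i=7 t=25 v=2: DROP (t<39-3); WM=39
i=8 t=44 v=8: → [36,45); WM=42
i=9 t=34 v=6: DROP (t<42-3); WM=42
i=10 t=46 v=1: → [45,54); WM=44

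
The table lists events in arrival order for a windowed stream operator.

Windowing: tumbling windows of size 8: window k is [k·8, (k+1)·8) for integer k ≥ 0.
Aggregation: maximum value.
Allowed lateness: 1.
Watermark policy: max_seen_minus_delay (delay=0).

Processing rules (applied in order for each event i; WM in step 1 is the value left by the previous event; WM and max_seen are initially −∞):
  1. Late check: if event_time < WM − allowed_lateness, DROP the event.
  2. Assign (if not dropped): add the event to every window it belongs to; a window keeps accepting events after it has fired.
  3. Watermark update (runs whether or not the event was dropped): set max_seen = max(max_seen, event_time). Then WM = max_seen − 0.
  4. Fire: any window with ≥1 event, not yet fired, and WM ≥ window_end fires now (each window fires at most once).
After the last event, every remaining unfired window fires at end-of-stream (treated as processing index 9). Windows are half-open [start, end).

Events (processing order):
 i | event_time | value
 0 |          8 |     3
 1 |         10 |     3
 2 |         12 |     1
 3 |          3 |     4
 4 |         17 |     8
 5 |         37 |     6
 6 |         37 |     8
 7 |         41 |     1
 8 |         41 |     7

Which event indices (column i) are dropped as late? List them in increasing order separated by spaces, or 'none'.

3

i=0 t=8 v=3: → [8,16); WM=8
i=1 t=10 v=3: → [8,16); WM=10
i=2 t=12 v=1: → [8,16); WM=12
i=3 t=3 v=4: DROP (t<12-1); WM=12
i=4 t=17 v=8: → [16,24); WM=17; [8,16) fires=3
i=5 t=37 v=6: → [32,40); WM=37; [16,24) fires=8
i=6 t=37 v=8: → [32,40); WM=37
i=7 t=41 v=1: → [40,48); WM=41; [32,40) fires=8
i=8 t=41 v=7: → [40,48); WM=41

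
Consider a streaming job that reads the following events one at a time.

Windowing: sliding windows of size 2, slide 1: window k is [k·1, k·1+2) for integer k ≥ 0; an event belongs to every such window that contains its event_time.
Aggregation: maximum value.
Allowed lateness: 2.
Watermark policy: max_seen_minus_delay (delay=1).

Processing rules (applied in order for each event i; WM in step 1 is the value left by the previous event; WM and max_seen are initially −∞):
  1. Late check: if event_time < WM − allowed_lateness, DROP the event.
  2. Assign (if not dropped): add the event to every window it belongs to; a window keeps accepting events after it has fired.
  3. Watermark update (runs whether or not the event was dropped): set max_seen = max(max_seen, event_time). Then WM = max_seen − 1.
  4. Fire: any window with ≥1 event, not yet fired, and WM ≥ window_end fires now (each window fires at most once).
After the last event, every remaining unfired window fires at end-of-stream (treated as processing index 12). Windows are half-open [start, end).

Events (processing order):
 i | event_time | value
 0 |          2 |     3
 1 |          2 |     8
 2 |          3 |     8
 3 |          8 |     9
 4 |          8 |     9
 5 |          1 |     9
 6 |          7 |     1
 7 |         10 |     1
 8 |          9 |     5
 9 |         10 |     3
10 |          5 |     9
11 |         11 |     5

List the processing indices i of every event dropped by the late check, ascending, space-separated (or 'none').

5 10

i=0 t=2 v=3: → [2,4),[1,3); WM=1
i=1 t=2 v=8: → [2,4),[1,3); WM=1
i=2 t=3 v=8: → [3,5),[2,4); WM=2
i=3 t=8 v=9: → [8,10),[7,9); WM=7; [1,3) fires=8 [2,4) fires=8 [3,5) fires=8
i=4 t=8 v=9: → [8,10),[7,9); WM=7
i=5 t=1 v=9: DROP (t<7-2); WM=7
i=6 t=7 v=1: → [7,9),[6,8); WM=7
i=7 t=10 v=1: → [10,12),[9,11); WM=9; [6,8) fires=1 [7,9) fires=9
i=8 t=9 v=5: → [9,11),[8,10); WM=9
i=9 t=10 v=3: → [10,12),[9,11); WM=9
i=10 t=5 v=9: DROP (t<9-2); WM=9
i=11 t=11 v=5: → [11,13),[10,12); WM=10; [8,10) fires=9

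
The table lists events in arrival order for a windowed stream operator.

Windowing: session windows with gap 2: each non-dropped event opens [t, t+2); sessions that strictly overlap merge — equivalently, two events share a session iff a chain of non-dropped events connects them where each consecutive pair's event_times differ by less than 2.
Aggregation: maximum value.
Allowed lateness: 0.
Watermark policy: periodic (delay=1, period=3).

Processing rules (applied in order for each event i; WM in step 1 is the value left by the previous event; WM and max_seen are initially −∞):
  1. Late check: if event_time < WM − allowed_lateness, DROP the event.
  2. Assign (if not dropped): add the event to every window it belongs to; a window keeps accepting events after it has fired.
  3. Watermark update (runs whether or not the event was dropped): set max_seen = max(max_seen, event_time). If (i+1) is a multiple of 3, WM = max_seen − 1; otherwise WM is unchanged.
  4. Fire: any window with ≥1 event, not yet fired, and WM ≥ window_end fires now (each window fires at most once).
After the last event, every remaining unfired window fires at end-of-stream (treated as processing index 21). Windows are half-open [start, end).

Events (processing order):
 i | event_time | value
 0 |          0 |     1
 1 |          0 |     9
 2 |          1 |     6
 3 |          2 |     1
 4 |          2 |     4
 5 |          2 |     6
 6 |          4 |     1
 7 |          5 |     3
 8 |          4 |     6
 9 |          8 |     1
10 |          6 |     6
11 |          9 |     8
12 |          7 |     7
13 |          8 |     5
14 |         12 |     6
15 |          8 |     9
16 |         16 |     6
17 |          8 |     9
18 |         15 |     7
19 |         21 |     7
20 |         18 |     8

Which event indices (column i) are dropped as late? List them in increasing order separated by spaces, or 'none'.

i=0 t=0 v=1: → [0,2); WM=−∞
i=1 t=0 v=9: → [0,2); WM=−∞
i=2 t=1 v=6: → [0,3); WM=0
i=3 t=2 v=1: → [0,4); WM=0
i=4 t=2 v=4: → [0,4); WM=0
i=5 t=2 v=6: → [0,4); WM=1
i=6 t=4 v=1: → [4,6); WM=1
i=7 t=5 v=3: → [4,7); WM=1
i=8 t=4 v=6: → [4,7); WM=4
i=9 t=8 v=1: → [8,10); WM=4
i=10 t=6 v=6: → [4,8); WM=4
i=11 t=9 v=8: → [8,11); WM=8
i=12 t=7 v=7: DROP (t<8-0); WM=8
i=13 t=8 v=5: → [8,11); WM=8
i=14 t=12 v=6: → [12,14); WM=11
i=15 t=8 v=9: DROP (t<11-0); WM=11
i=16 t=16 v=6: → [16,18); WM=11
i=17 t=8 v=9: DROP (t<11-0); WM=15
i=18 t=15 v=7: → [15,18); WM=15
i=19 t=21 v=7: → [21,23); WM=15
i=20 t=18 v=8: → [18,20); WM=20

12 15 17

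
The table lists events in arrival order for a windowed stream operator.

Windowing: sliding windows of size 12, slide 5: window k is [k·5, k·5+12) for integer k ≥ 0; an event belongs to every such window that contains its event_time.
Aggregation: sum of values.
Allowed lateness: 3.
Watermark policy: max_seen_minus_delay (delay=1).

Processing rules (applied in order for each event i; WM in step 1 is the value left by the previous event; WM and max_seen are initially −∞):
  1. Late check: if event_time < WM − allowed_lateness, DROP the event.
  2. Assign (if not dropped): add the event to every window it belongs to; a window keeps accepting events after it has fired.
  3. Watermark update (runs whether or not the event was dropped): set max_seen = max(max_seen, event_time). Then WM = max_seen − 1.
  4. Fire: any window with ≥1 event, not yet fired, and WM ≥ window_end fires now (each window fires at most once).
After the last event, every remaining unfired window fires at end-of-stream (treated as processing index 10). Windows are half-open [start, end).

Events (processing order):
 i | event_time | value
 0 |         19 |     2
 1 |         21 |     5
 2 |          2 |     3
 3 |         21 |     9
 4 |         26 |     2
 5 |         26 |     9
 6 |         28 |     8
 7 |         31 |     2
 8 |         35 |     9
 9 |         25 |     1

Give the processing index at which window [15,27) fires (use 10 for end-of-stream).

6

i=0 t=19 v=2: → [15,27),[10,22); WM=18
i=1 t=21 v=5: → [20,32),[15,27),[10,22); WM=20
i=2 t=2 v=3: DROP (t<20-3); WM=20
i=3 t=21 v=9: → [20,32),[15,27),[10,22); WM=20
i=4 t=26 v=2: → [25,37),[20,32),[15,27); WM=25; [10,22) fires=16
i=5 t=26 v=9: → [25,37),[20,32),[15,27); WM=25
i=6 t=28 v=8: → [25,37),[20,32); WM=27; [15,27) fires=27
i=7 t=31 v=2: → [30,42),[25,37),[20,32); WM=30
i=8 t=35 v=9: → [35,47),[30,42),[25,37); WM=34; [20,32) fires=35
i=9 t=25 v=1: DROP (t<34-3); WM=34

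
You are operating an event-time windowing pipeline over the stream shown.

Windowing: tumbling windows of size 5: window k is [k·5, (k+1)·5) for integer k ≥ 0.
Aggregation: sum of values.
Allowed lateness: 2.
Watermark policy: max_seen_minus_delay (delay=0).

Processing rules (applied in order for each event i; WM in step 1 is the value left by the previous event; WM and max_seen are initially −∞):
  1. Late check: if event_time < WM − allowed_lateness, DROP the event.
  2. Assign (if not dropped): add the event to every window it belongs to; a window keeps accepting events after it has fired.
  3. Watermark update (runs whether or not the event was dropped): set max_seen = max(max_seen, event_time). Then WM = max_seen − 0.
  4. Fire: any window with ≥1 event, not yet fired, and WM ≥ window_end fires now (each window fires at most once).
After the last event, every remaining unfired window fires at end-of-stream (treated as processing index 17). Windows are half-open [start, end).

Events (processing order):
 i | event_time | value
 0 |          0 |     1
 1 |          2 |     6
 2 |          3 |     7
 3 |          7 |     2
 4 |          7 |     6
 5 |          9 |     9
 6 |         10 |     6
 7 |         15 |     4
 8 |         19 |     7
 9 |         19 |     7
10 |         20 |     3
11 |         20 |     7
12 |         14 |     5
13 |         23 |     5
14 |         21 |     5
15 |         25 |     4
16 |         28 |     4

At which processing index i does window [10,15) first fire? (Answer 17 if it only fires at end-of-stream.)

7

i=0 t=0 v=1: → [0,5); WM=0
i=1 t=2 v=6: → [0,5); WM=2
i=2 t=3 v=7: → [0,5); WM=3
i=3 t=7 v=2: → [5,10); WM=7; [0,5) fires=14
i=4 t=7 v=6: → [5,10); WM=7
i=5 t=9 v=9: → [5,10); WM=9
i=6 t=10 v=6: → [10,15); WM=10; [5,10) fires=17
i=7 t=15 v=4: → [15,20); WM=15; [10,15) fires=6
i=8 t=19 v=7: → [15,20); WM=19
i=9 t=19 v=7: → [15,20); WM=19
i=10 t=20 v=3: → [20,25); WM=20; [15,20) fires=18
i=11 t=20 v=7: → [20,25); WM=20
i=12 t=14 v=5: DROP (t<20-2); WM=20
i=13 t=23 v=5: → [20,25); WM=23
i=14 t=21 v=5: → [20,25); WM=23
i=15 t=25 v=4: → [25,30); WM=25; [20,25) fires=20
i=16 t=28 v=4: → [25,30); WM=28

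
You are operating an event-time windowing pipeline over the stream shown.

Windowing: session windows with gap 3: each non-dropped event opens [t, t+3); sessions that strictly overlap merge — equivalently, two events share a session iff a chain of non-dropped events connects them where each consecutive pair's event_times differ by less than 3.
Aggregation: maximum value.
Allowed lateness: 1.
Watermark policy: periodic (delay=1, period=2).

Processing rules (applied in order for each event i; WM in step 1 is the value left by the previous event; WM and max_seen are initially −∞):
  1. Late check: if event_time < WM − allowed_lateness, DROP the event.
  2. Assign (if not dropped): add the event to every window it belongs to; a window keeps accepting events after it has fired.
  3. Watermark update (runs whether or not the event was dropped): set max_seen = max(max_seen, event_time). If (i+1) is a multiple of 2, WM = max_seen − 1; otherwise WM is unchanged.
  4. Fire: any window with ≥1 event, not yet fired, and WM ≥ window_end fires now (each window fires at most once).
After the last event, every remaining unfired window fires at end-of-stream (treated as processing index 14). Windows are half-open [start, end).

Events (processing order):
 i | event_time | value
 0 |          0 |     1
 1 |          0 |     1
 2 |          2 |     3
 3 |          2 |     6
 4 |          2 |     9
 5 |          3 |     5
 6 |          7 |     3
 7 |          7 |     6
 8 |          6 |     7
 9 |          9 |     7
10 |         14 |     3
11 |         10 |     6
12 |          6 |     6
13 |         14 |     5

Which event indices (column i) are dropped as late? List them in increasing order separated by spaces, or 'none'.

12

i=0 t=0 v=1: → [0,3); WM=−∞
i=1 t=0 v=1: → [0,3); WM=-1
i=2 t=2 v=3: → [0,5); WM=-1
i=3 t=2 v=6: → [0,5); WM=1
i=4 t=2 v=9: → [0,5); WM=1
i=5 t=3 v=5: → [0,6); WM=2
i=6 t=7 v=3: → [7,10); WM=2
i=7 t=7 v=6: → [7,10); WM=6
i=8 t=6 v=7: → [6,10); WM=6
i=9 t=9 v=7: → [6,12); WM=8
i=10 t=14 v=3: → [14,17); WM=8
i=11 t=10 v=6: → [6,13); WM=13
i=12 t=6 v=6: DROP (t<13-1); WM=13
i=13 t=14 v=5: → [14,17); WM=13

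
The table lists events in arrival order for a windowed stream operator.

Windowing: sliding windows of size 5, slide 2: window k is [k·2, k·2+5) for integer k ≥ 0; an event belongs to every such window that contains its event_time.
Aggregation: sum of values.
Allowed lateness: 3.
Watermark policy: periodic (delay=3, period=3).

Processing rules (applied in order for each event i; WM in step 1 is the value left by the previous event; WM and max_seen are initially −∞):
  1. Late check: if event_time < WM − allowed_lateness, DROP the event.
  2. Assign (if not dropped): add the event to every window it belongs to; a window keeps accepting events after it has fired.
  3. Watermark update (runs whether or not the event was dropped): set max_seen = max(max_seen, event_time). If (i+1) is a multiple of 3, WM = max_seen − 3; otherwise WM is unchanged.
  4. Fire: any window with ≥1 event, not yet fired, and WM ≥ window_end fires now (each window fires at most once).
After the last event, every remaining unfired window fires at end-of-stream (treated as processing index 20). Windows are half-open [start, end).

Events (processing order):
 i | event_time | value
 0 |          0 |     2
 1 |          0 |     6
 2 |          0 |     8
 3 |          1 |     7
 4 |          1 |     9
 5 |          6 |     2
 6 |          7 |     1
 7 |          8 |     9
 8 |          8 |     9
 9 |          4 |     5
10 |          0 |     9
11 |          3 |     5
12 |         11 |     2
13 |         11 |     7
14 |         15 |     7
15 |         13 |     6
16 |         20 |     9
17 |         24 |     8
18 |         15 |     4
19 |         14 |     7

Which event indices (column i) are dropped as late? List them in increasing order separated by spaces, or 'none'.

10 18 19

i=0 t=0 v=2: → [0,5); WM=−∞
i=1 t=0 v=6: → [0,5); WM=−∞
i=2 t=0 v=8: → [0,5); WM=-3
i=3 t=1 v=7: → [0,5); WM=-3
i=4 t=1 v=9: → [0,5); WM=-3
i=5 t=6 v=2: → [6,11),[4,9),[2,7); WM=3
i=6 t=7 v=1: → [6,11),[4,9); WM=3
i=7 t=8 v=9: → [8,13),[6,11),[4,9); WM=3
i=8 t=8 v=9: → [8,13),[6,11),[4,9); WM=5; [0,5) fires=32
i=9 t=4 v=5: → [4,9),[2,7),[0,5); WM=5
i=10 t=0 v=9: DROP (t<5-3); WM=5
i=11 t=3 v=5: → [2,7),[0,5); WM=5
i=12 t=11 v=2: → [10,15),[8,13); WM=5
i=13 t=11 v=7: → [10,15),[8,13); WM=5
i=14 t=15 v=7: → [14,19),[12,17); WM=12; [2,7) fires=12 [4,9) fires=26 [6,11) fires=21
i=15 t=13 v=6: → [12,17),[10,15); WM=12
i=16 t=20 v=9: → [20,25),[18,23),[16,21); WM=12
i=17 t=24 v=8: → [24,29),[22,27),[20,25); WM=21; [8,13) fires=27 [10,15) fires=15 [12,17) fires=13 [14,19) fires=7 [16,21) fires=9
i=18 t=15 v=4: DROP (t<21-3); WM=21
i=19 t=14 v=7: DROP (t<21-3); WM=21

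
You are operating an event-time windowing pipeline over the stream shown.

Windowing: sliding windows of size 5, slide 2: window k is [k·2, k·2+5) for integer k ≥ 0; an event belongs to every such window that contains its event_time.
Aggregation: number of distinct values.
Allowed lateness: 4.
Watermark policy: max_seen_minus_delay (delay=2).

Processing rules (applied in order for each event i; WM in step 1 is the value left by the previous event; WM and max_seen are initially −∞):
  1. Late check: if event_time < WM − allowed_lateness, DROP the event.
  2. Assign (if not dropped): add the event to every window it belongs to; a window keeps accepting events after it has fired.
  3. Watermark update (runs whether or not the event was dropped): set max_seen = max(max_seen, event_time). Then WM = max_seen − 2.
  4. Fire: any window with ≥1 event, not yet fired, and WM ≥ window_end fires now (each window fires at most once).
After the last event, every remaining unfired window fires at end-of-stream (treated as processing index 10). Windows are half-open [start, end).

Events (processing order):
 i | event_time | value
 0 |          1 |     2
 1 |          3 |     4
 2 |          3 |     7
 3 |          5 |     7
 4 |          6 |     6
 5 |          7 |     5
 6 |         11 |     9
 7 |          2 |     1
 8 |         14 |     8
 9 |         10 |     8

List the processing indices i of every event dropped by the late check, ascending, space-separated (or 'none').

i=0 t=1 v=2: → [0,5); WM=-1
i=1 t=3 v=4: → [2,7),[0,5); WM=1
i=2 t=3 v=7: → [2,7),[0,5); WM=1
i=3 t=5 v=7: → [4,9),[2,7); WM=3
i=4 t=6 v=6: → [6,11),[4,9),[2,7); WM=4
i=5 t=7 v=5: → [6,11),[4,9); WM=5; [0,5) fires=3
i=6 t=11 v=9: → [10,15),[8,13); WM=9; [2,7) fires=3 [4,9) fires=3
i=7 t=2 v=1: DROP (t<9-4); WM=9
i=8 t=14 v=8: → [14,19),[12,17),[10,15); WM=12; [6,11) fires=2
i=9 t=10 v=8: → [10,15),[8,13),[6,11); WM=12

7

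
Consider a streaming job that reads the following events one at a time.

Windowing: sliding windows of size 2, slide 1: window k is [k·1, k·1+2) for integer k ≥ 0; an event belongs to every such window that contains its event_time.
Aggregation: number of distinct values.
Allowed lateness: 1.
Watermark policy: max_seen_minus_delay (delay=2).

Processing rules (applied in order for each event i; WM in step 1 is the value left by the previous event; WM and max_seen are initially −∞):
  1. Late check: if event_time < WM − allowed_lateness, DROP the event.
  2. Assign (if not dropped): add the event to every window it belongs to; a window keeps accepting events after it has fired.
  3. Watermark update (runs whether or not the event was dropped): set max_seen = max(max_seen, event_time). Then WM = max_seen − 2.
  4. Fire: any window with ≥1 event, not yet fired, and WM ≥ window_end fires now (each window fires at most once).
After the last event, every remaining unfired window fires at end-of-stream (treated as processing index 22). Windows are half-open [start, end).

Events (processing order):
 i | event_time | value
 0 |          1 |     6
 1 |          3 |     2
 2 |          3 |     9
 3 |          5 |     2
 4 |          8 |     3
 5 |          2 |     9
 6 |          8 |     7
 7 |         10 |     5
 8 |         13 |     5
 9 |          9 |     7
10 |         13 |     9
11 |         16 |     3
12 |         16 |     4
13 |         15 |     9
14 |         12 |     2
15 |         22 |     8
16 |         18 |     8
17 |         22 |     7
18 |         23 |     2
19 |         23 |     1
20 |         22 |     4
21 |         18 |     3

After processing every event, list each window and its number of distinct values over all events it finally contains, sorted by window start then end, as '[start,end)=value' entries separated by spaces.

i=0 t=1 v=6: → [1,3),[0,2); WM=-1
i=1 t=3 v=2: → [3,5),[2,4); WM=1
i=2 t=3 v=9: → [3,5),[2,4); WM=1
i=3 t=5 v=2: → [5,7),[4,6); WM=3; [0,2) fires=1 [1,3) fires=1
i=4 t=8 v=3: → [8,10),[7,9); WM=6; [2,4) fires=2 [3,5) fires=2 [4,6) fires=1
i=5 t=2 v=9: DROP (t<6-1); WM=6
i=6 t=8 v=7: → [8,10),[7,9); WM=6
i=7 t=10 v=5: → [10,12),[9,11); WM=8; [5,7) fires=1
i=8 t=13 v=5: → [13,15),[12,14); WM=11; [7,9) fires=2 [8,10) fires=2 [9,11) fires=1
i=9 t=9 v=7: DROP (t<11-1); WM=11
i=10 t=13 v=9: → [13,15),[12,14); WM=11
i=11 t=16 v=3: → [16,18),[15,17); WM=14; [10,12) fires=1 [12,14) fires=2
i=12 t=16 v=4: → [16,18),[15,17); WM=14
i=13 t=15 v=9: → [15,17),[14,16); WM=14
i=14 t=12 v=2: DROP (t<14-1); WM=14
i=15 t=22 v=8: → [22,24),[21,23); WM=20; [13,15) fires=2 [14,16) fires=1 [15,17) fires=3 [16,18) fires=2
i=16 t=18 v=8: DROP (t<20-1); WM=20
i=17 t=22 v=7: → [22,24),[21,23); WM=20
i=18 t=23 v=2: → [23,25),[22,24); WM=21
i=19 t=23 v=1: → [23,25),[22,24); WM=21
i=20 t=22 v=4: → [22,24),[21,23); WM=21
i=21 t=18 v=3: DROP (t<21-1); WM=21

[0,2)=1 [1,3)=1 [2,4)=2 [3,5)=2 [4,6)=1 [5,7)=1 [7,9)=2 [8,10)=2 [9,11)=1 [10,12)=1 [12,14)=2 [13,15)=2 [14,16)=1 [15,17)=3 [16,18)=2 [21,23)=3 [22,24)=5 [23,25)=2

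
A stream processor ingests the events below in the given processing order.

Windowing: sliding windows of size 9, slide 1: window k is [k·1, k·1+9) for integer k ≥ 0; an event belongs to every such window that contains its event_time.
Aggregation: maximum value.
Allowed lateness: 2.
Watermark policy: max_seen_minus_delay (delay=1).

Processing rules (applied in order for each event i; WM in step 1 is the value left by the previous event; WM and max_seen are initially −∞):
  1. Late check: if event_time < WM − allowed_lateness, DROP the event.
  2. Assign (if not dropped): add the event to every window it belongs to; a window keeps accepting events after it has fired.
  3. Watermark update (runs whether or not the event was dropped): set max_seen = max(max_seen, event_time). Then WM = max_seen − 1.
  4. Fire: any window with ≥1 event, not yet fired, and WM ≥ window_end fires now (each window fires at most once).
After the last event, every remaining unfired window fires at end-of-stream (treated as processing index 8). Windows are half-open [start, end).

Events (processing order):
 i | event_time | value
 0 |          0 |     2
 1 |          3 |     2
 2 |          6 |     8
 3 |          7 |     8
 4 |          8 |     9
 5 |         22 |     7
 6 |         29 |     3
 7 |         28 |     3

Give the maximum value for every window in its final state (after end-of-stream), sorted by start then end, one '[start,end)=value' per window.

[0,9)=9 [1,10)=9 [2,11)=9 [3,12)=9 [4,13)=9 [5,14)=9 [6,15)=9 [7,16)=9 [8,17)=9 [14,23)=7 [15,24)=7 [16,25)=7 [17,26)=7 [18,27)=7 [19,28)=7 [20,29)=7 [21,30)=7 [22,31)=7 [23,32)=3 [24,33)=3 [25,34)=3 [26,35)=3 [27,36)=3 [28,37)=3 [29,38)=3

i=0 t=0 v=2: → [0,9); WM=-1
i=1 t=3 v=2: → [3,12),[2,11),[1,10),[0,9); WM=2
i=2 t=6 v=8: → [6,15),[5,14),[4,13),[3,12),[2,11),[1,10),[0,9); WM=5
i=3 t=7 v=8: → [7,16),[6,15),[5,14),[4,13),[3,12),[2,11),[1,10),[0,9); WM=6
i=4 t=8 v=9: → [8,17),[7,16),[6,15),[5,14),[4,13),[3,12),[2,11),[1,10),[0,9); WM=7
i=5 t=22 v=7: → [22,31),[21,30),[20,29),[19,28),[18,27),[17,26),[16,25),[15,24),[14,23); WM=21; [0,9) fires=9 [1,10) fires=9 [2,11) fires=9 [3,12) fires=9 [4,13) fires=9 [5,14) fires=9 [6,15) fires=9 [7,16) fires=9 [8,17) fires=9
i=6 t=29 v=3: → [29,38),[28,37),[27,36),[26,35),[25,34),[24,33),[23,32),[22,31),[21,30); WM=28; [14,23) fires=7 [15,24) fires=7 [16,25) fires=7 [17,26) fires=7 [18,27) fires=7 [19,28) fires=7
i=7 t=28 v=3: → [28,37),[27,36),[26,35),[25,34),[24,33),[23,32),[22,31),[21,30),[20,29); WM=28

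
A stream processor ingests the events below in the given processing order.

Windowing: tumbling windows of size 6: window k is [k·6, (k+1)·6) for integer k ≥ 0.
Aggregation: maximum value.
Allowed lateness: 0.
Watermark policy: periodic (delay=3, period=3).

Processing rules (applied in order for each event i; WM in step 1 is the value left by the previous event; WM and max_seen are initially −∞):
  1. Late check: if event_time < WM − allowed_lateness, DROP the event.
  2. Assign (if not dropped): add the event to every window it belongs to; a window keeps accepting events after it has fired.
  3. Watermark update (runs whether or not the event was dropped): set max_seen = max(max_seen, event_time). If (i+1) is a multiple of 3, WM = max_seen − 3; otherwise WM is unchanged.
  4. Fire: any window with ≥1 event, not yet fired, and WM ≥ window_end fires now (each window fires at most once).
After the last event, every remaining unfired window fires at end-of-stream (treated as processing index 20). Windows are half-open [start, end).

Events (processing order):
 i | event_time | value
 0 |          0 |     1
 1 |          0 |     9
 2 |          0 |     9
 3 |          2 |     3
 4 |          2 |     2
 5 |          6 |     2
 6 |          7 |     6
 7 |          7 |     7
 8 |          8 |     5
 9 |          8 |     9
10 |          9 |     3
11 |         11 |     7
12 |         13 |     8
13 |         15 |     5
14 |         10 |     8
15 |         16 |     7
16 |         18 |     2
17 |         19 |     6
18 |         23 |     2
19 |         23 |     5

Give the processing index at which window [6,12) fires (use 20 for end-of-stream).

14

i=0 t=0 v=1: → [0,6); WM=−∞
i=1 t=0 v=9: → [0,6); WM=−∞
i=2 t=0 v=9: → [0,6); WM=-3
i=3 t=2 v=3: → [0,6); WM=-3
i=4 t=2 v=2: → [0,6); WM=-3
i=5 t=6 v=2: → [6,12); WM=3
i=6 t=7 v=6: → [6,12); WM=3
i=7 t=7 v=7: → [6,12); WM=3
i=8 t=8 v=5: → [6,12); WM=5
i=9 t=8 v=9: → [6,12); WM=5
i=10 t=9 v=3: → [6,12); WM=5
i=11 t=11 v=7: → [6,12); WM=8; [0,6) fires=9
i=12 t=13 v=8: → [12,18); WM=8
i=13 t=15 v=5: → [12,18); WM=8
i=14 t=10 v=8: → [6,12); WM=12; [6,12) fires=9
i=15 t=16 v=7: → [12,18); WM=12
i=16 t=18 v=2: → [18,24); WM=12
i=17 t=19 v=6: → [18,24); WM=16
i=18 t=23 v=2: → [18,24); WM=16
i=19 t=23 v=5: → [18,24); WM=16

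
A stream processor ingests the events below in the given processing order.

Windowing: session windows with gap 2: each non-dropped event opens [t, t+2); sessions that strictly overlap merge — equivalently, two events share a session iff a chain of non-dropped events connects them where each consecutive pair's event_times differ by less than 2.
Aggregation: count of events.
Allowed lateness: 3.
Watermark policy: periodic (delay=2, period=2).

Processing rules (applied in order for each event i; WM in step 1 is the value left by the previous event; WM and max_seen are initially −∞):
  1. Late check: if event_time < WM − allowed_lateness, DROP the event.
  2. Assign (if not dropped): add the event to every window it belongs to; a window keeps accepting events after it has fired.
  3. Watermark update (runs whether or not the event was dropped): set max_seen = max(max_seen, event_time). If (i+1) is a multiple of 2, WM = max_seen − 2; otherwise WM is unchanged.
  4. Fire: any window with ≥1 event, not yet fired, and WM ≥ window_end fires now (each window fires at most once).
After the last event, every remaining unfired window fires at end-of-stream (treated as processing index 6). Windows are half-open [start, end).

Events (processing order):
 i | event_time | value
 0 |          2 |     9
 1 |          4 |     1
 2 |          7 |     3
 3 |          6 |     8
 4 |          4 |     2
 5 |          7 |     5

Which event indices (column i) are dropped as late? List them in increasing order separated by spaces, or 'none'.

i=0 t=2 v=9: → [2,4); WM=−∞
i=1 t=4 v=1: → [4,6); WM=2
i=2 t=7 v=3: → [7,9); WM=2
i=3 t=6 v=8: → [6,9); WM=5
i=4 t=4 v=2: → [4,6); WM=5
i=5 t=7 v=5: → [6,9); WM=5

none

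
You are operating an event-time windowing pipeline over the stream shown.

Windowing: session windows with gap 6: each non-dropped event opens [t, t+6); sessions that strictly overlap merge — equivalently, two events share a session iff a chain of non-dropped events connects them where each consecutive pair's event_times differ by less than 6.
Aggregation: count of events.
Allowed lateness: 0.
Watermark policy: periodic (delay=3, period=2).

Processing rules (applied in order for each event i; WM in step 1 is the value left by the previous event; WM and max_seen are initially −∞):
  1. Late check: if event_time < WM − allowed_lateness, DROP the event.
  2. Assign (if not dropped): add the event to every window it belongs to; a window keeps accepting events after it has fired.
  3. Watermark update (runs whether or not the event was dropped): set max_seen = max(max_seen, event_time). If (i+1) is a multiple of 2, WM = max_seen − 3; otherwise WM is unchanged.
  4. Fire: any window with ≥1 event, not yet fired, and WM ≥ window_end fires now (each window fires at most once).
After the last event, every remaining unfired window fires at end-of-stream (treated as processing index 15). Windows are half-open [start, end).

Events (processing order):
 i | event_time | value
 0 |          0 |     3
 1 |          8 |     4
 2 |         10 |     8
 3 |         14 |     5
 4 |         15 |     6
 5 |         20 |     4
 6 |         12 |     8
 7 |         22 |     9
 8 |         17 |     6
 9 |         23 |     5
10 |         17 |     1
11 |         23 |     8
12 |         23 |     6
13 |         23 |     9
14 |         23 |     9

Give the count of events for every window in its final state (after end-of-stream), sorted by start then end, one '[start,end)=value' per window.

[0,6)=1 [8,29)=11

i=0 t=0 v=3: → [0,6); WM=−∞
i=1 t=8 v=4: → [8,14); WM=5
i=2 t=10 v=8: → [8,16); WM=5
i=3 t=14 v=5: → [8,20); WM=11
i=4 t=15 v=6: → [8,21); WM=11
i=5 t=20 v=4: → [8,26); WM=17
i=6 t=12 v=8: DROP (t<17-0); WM=17
i=7 t=22 v=9: → [8,28); WM=19
i=8 t=17 v=6: DROP (t<19-0); WM=19
i=9 t=23 v=5: → [8,29); WM=20
i=10 t=17 v=1: DROP (t<20-0); WM=20
i=11 t=23 v=8: → [8,29); WM=20
i=12 t=23 v=6: → [8,29); WM=20
i=13 t=23 v=9: → [8,29); WM=20
i=14 t=23 v=9: → [8,29); WM=20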